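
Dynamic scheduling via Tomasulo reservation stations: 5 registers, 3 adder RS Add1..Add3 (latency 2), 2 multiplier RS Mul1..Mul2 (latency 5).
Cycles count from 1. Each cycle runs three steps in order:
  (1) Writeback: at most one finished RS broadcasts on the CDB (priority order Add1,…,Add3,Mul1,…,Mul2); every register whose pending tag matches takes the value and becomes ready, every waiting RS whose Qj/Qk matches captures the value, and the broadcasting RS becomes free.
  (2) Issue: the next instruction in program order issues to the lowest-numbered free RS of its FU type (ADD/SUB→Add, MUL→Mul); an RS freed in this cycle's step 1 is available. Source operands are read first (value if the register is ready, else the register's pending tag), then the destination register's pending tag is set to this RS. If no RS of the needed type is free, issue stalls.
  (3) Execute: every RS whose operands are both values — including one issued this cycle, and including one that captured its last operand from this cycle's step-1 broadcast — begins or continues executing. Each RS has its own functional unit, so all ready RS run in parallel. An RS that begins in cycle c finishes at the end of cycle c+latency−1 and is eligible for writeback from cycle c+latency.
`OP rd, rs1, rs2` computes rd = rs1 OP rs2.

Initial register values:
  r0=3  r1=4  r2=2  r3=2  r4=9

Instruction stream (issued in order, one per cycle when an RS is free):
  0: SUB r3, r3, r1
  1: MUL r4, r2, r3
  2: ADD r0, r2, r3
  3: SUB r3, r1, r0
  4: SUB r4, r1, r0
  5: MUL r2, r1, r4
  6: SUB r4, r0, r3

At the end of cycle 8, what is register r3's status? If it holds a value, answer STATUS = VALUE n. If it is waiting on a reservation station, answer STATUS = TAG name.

STATUS = VALUE 4

c1: issue SUB r3<-Add1 | r0:3,r1:4,r2:2,r3:Add1,r4:9
c2: issue MUL r4<-Mul1 | r0:3,r1:4,r2:2,r3:Add1,r4:Mul1
c3: CDB Add1=-2; issue ADD r0<-Add1 | r0:Add1,r1:4,r2:2,r3:-2,r4:Mul1
c4: issue SUB r3<-Add2 | r0:Add1,r1:4,r2:2,r3:Add2,r4:Mul1
c5: CDB Add1=0; issue SUB r4<-Add1 | r0:0,r1:4,r2:2,r3:Add2,r4:Add1
c6: issue MUL r2<-Mul2 | r0:0,r1:4,r2:Mul2,r3:Add2,r4:Add1
c7: CDB Add1=4; issue SUB r4<-Add1 | r0:0,r1:4,r2:Mul2,r3:Add2,r4:Add1
c8: CDB Add2=4 | r0:0,r1:4,r2:Mul2,r3:4,r4:Add1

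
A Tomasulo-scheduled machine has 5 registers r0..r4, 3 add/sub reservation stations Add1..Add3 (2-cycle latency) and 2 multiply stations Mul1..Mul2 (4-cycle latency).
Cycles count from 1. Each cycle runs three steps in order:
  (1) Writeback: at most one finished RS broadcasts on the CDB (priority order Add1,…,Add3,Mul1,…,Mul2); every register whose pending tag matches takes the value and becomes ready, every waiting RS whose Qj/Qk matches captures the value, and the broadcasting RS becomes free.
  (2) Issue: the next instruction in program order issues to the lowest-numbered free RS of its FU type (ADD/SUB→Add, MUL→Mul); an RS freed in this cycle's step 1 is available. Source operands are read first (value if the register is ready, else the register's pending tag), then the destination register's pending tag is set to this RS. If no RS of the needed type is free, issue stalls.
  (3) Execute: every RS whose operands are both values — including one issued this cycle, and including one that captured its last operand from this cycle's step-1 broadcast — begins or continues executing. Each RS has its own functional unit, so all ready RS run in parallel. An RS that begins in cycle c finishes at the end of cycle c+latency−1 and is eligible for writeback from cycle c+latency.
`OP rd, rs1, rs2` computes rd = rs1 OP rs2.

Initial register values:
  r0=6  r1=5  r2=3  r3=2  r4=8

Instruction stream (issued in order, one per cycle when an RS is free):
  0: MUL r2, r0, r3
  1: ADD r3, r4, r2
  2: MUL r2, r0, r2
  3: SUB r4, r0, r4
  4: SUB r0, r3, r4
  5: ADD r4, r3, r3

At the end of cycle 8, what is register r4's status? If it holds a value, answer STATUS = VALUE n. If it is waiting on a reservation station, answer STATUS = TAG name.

STATUS = TAG Add2

c1: issue MUL r2<-Mul1 | r0:6,r1:5,r2:Mul1,r3:2,r4:8
c2: issue ADD r3<-Add1 | r0:6,r1:5,r2:Mul1,r3:Add1,r4:8
c3: issue MUL r2<-Mul2 | r0:6,r1:5,r2:Mul2,r3:Add1,r4:8
c4: issue SUB r4<-Add2 | r0:6,r1:5,r2:Mul2,r3:Add1,r4:Add2
c5: CDB Mul1=12; issue SUB r0<-Add3 | r0:Add3,r1:5,r2:Mul2,r3:Add1,r4:Add2
c6: CDB Add2=-2; issue ADD r4<-Add2 | r0:Add3,r1:5,r2:Mul2,r3:Add1,r4:Add2
c7: CDB Add1=20 | r0:Add3,r1:5,r2:Mul2,r3:20,r4:Add2
c8: - | r0:Add3,r1:5,r2:Mul2,r3:20,r4:Add2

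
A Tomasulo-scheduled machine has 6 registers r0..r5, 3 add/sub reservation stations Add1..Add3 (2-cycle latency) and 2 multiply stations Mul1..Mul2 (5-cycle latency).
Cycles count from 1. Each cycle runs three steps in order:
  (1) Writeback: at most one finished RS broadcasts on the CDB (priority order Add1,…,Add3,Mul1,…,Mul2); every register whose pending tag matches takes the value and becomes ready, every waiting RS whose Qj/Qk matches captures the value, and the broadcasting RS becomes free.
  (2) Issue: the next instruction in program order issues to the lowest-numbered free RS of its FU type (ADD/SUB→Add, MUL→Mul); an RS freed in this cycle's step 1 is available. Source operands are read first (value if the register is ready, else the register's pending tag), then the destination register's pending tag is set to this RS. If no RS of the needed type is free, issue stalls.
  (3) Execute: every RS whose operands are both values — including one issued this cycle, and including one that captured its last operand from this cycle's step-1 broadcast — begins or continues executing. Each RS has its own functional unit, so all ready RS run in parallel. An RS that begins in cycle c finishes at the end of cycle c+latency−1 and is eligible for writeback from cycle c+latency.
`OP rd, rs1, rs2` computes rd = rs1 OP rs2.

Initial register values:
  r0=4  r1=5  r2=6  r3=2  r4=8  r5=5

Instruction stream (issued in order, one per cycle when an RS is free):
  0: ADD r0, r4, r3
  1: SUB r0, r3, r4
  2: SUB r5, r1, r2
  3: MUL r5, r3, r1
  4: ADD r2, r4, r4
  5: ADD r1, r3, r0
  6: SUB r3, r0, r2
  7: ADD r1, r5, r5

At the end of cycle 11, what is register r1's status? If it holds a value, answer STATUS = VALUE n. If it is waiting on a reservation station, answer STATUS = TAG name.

cycle 1: issue ADD r0<-Add1 // r0:Add1,r1:5,r2:6,r3:2,r4:8,r5:5
cycle 2: issue SUB r0<-Add2 // r0:Add2,r1:5,r2:6,r3:2,r4:8,r5:5
cycle 3: CDB Add1=10; issue SUB r5<-Add1 // r0:Add2,r1:5,r2:6,r3:2,r4:8,r5:Add1
cycle 4: CDB Add2=-6; issue MUL r5<-Mul1 // r0:-6,r1:5,r2:6,r3:2,r4:8,r5:Mul1
cycle 5: CDB Add1=-1; issue ADD r2<-Add1 // r0:-6,r1:5,r2:Add1,r3:2,r4:8,r5:Mul1
cycle 6: issue ADD r1<-Add2 // r0:-6,r1:Add2,r2:Add1,r3:2,r4:8,r5:Mul1
cycle 7: CDB Add1=16; issue SUB r3<-Add1 // r0:-6,r1:Add2,r2:16,r3:Add1,r4:8,r5:Mul1
cycle 8: CDB Add2=-4; issue ADD r1<-Add2 // r0:-6,r1:Add2,r2:16,r3:Add1,r4:8,r5:Mul1
cycle 9: CDB Add1=-22 // r0:-6,r1:Add2,r2:16,r3:-22,r4:8,r5:Mul1
cycle 10: CDB Mul1=10 // r0:-6,r1:Add2,r2:16,r3:-22,r4:8,r5:10
cycle 11: - // r0:-6,r1:Add2,r2:16,r3:-22,r4:8,r5:10

STATUS = TAG Add2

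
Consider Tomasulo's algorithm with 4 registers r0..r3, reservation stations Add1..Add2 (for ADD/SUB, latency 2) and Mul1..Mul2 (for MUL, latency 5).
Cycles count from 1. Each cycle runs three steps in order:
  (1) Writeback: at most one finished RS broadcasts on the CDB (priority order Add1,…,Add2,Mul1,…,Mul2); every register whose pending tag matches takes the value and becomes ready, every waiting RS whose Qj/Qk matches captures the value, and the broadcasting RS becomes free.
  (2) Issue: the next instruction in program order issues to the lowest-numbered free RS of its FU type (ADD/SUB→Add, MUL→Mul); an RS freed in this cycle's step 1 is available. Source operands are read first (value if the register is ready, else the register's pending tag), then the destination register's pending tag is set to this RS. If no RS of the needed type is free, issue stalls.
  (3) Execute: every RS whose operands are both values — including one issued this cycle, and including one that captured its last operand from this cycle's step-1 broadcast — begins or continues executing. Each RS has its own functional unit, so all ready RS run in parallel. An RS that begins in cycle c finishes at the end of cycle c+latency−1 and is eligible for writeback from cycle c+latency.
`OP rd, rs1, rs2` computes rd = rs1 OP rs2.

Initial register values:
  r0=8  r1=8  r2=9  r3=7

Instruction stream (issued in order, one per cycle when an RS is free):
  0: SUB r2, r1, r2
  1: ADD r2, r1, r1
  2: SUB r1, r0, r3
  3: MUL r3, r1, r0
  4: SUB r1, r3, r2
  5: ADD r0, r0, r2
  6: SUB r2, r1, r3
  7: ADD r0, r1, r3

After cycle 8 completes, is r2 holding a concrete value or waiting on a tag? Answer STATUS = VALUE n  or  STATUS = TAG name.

STATUS = TAG Add2

  c1: issue SUB r2<-Add1  regs: r0:8,r1:8,r2:Add1,r3:7
  c2: issue ADD r2<-Add2  regs: r0:8,r1:8,r2:Add2,r3:7
  c3: CDB Add1=-1; issue SUB r1<-Add1  regs: r0:8,r1:Add1,r2:Add2,r3:7
  c4: CDB Add2=16; issue MUL r3<-Mul1  regs: r0:8,r1:Add1,r2:16,r3:Mul1
  c5: CDB Add1=1; issue SUB r1<-Add1  regs: r0:8,r1:Add1,r2:16,r3:Mul1
  c6: issue ADD r0<-Add2  regs: r0:Add2,r1:Add1,r2:16,r3:Mul1
  c7: stall  regs: r0:Add2,r1:Add1,r2:16,r3:Mul1
  c8: CDB Add2=24; issue SUB r2<-Add2  regs: r0:24,r1:Add1,r2:Add2,r3:Mul1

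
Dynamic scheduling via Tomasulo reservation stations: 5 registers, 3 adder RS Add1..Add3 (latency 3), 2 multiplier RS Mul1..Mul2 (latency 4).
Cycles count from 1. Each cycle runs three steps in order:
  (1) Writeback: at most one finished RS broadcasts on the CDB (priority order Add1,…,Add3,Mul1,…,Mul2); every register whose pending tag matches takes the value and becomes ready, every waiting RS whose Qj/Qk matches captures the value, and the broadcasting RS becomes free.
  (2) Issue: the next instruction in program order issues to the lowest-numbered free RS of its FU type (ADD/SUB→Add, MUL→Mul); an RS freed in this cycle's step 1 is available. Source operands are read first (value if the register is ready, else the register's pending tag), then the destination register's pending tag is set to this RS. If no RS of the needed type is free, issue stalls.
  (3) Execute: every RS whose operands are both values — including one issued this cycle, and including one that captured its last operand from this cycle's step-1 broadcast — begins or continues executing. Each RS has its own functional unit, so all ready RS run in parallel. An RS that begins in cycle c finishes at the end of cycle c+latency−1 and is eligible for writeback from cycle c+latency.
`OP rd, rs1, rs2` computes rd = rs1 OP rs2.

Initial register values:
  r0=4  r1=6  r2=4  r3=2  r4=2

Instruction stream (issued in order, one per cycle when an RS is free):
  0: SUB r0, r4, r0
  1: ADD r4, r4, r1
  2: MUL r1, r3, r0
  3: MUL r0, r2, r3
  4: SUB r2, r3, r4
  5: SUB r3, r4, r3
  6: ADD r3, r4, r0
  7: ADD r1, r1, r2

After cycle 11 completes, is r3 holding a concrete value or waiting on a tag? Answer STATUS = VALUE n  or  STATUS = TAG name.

c1: issue SUB r0<-Add1 | r0:Add1,r1:6,r2:4,r3:2,r4:2
c2: issue ADD r4<-Add2 | r0:Add1,r1:6,r2:4,r3:2,r4:Add2
c3: issue MUL r1<-Mul1 | r0:Add1,r1:Mul1,r2:4,r3:2,r4:Add2
c4: CDB Add1=-2; issue MUL r0<-Mul2 | r0:Mul2,r1:Mul1,r2:4,r3:2,r4:Add2
c5: CDB Add2=8; issue SUB r2<-Add1 | r0:Mul2,r1:Mul1,r2:Add1,r3:2,r4:8
c6: issue SUB r3<-Add2 | r0:Mul2,r1:Mul1,r2:Add1,r3:Add2,r4:8
c7: issue ADD r3<-Add3 | r0:Mul2,r1:Mul1,r2:Add1,r3:Add3,r4:8
c8: CDB Add1=-6; issue ADD r1<-Add1 | r0:Mul2,r1:Add1,r2:-6,r3:Add3,r4:8
c9: CDB Add2=6 | r0:Mul2,r1:Add1,r2:-6,r3:Add3,r4:8
c10: CDB Mul1=-4 | r0:Mul2,r1:Add1,r2:-6,r3:Add3,r4:8
c11: CDB Mul2=8 | r0:8,r1:Add1,r2:-6,r3:Add3,r4:8

STATUS = TAG Add3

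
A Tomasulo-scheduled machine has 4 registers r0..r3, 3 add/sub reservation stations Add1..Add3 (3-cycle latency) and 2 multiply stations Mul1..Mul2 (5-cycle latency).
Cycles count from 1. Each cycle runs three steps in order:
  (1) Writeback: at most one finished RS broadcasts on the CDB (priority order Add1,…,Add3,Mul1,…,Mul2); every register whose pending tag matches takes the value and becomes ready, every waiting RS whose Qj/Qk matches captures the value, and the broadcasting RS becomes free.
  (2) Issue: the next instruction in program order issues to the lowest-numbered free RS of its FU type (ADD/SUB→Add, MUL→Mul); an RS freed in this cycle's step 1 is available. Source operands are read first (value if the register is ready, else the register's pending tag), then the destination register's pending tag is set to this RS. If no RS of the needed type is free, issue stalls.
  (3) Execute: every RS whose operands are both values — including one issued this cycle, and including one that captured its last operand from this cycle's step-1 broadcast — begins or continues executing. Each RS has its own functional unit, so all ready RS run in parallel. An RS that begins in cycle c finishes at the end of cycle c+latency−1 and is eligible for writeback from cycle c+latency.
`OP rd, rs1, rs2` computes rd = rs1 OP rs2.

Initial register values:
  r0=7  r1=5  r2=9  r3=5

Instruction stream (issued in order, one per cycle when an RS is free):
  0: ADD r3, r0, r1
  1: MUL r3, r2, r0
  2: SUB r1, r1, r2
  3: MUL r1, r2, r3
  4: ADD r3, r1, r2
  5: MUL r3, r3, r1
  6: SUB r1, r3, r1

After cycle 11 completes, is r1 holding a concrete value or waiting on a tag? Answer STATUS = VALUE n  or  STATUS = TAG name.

STATUS = TAG Add2

c1: issue ADD r3<-Add1 | r0:7,r1:5,r2:9,r3:Add1
c2: issue MUL r3<-Mul1 | r0:7,r1:5,r2:9,r3:Mul1
c3: issue SUB r1<-Add2 | r0:7,r1:Add2,r2:9,r3:Mul1
c4: CDB Add1=12; issue MUL r1<-Mul2 | r0:7,r1:Mul2,r2:9,r3:Mul1
c5: issue ADD r3<-Add1 | r0:7,r1:Mul2,r2:9,r3:Add1
c6: CDB Add2=-4; stall | r0:7,r1:Mul2,r2:9,r3:Add1
c7: CDB Mul1=63; issue MUL r3<-Mul1 | r0:7,r1:Mul2,r2:9,r3:Mul1
c8: issue SUB r1<-Add2 | r0:7,r1:Add2,r2:9,r3:Mul1
c9: - | r0:7,r1:Add2,r2:9,r3:Mul1
c10: - | r0:7,r1:Add2,r2:9,r3:Mul1
c11: - | r0:7,r1:Add2,r2:9,r3:Mul1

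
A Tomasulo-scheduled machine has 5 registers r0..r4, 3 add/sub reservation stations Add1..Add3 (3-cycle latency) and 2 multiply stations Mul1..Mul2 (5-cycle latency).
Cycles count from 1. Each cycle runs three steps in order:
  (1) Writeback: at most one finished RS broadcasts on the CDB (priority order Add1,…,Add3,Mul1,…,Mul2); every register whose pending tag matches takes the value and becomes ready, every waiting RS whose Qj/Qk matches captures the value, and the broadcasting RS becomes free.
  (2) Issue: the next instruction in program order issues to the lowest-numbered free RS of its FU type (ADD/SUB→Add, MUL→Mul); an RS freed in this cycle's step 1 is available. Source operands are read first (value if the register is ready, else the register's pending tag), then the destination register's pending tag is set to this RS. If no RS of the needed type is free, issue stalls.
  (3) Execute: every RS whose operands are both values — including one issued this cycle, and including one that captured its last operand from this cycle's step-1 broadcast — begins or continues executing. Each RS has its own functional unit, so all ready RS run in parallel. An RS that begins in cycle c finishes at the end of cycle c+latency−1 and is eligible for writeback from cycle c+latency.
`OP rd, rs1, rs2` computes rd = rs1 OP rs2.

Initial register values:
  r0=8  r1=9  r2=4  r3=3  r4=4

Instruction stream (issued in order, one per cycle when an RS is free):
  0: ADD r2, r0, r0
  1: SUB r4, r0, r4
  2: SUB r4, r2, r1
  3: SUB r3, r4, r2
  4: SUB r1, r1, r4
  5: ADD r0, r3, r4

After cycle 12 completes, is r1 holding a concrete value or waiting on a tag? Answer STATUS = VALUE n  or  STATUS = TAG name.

  c1: issue ADD r2<-Add1  regs: r0:8,r1:9,r2:Add1,r3:3,r4:4
  c2: issue SUB r4<-Add2  regs: r0:8,r1:9,r2:Add1,r3:3,r4:Add2
  c3: issue SUB r4<-Add3  regs: r0:8,r1:9,r2:Add1,r3:3,r4:Add3
  c4: CDB Add1=16; issue SUB r3<-Add1  regs: r0:8,r1:9,r2:16,r3:Add1,r4:Add3
  c5: CDB Add2=4; issue SUB r1<-Add2  regs: r0:8,r1:Add2,r2:16,r3:Add1,r4:Add3
  c6: stall  regs: r0:8,r1:Add2,r2:16,r3:Add1,r4:Add3
  c7: CDB Add3=7; issue ADD r0<-Add3  regs: r0:Add3,r1:Add2,r2:16,r3:Add1,r4:7
  c8: -  regs: r0:Add3,r1:Add2,r2:16,r3:Add1,r4:7
  c9: -  regs: r0:Add3,r1:Add2,r2:16,r3:Add1,r4:7
  c10: CDB Add1=-9  regs: r0:Add3,r1:Add2,r2:16,r3:-9,r4:7
  c11: CDB Add2=2  regs: r0:Add3,r1:2,r2:16,r3:-9,r4:7
  c12: -  regs: r0:Add3,r1:2,r2:16,r3:-9,r4:7

STATUS = VALUE 2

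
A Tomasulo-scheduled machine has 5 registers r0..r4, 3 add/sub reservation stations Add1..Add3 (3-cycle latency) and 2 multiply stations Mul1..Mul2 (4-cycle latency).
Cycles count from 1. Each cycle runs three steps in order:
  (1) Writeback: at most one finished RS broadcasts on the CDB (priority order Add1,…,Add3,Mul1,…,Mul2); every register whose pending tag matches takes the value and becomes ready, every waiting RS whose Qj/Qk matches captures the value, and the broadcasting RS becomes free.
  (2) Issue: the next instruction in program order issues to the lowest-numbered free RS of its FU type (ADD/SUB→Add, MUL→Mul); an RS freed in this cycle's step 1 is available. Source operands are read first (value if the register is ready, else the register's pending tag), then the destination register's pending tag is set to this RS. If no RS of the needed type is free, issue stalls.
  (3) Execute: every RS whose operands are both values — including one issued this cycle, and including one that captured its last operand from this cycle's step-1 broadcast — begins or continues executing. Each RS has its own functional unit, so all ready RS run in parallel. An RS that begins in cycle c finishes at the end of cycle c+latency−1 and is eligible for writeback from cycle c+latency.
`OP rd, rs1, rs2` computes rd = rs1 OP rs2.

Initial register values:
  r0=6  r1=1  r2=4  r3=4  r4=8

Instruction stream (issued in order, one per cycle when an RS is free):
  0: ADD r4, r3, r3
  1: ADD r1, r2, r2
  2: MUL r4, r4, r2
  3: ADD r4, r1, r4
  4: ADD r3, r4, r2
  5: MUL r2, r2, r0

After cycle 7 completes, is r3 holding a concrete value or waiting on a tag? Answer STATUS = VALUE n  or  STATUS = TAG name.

cycle 1: issue ADD r4<-Add1 // r0:6,r1:1,r2:4,r3:4,r4:Add1
cycle 2: issue ADD r1<-Add2 // r0:6,r1:Add2,r2:4,r3:4,r4:Add1
cycle 3: issue MUL r4<-Mul1 // r0:6,r1:Add2,r2:4,r3:4,r4:Mul1
cycle 4: CDB Add1=8; issue ADD r4<-Add1 // r0:6,r1:Add2,r2:4,r3:4,r4:Add1
cycle 5: CDB Add2=8; issue ADD r3<-Add2 // r0:6,r1:8,r2:4,r3:Add2,r4:Add1
cycle 6: issue MUL r2<-Mul2 // r0:6,r1:8,r2:Mul2,r3:Add2,r4:Add1
cycle 7: - // r0:6,r1:8,r2:Mul2,r3:Add2,r4:Add1

STATUS = TAG Add2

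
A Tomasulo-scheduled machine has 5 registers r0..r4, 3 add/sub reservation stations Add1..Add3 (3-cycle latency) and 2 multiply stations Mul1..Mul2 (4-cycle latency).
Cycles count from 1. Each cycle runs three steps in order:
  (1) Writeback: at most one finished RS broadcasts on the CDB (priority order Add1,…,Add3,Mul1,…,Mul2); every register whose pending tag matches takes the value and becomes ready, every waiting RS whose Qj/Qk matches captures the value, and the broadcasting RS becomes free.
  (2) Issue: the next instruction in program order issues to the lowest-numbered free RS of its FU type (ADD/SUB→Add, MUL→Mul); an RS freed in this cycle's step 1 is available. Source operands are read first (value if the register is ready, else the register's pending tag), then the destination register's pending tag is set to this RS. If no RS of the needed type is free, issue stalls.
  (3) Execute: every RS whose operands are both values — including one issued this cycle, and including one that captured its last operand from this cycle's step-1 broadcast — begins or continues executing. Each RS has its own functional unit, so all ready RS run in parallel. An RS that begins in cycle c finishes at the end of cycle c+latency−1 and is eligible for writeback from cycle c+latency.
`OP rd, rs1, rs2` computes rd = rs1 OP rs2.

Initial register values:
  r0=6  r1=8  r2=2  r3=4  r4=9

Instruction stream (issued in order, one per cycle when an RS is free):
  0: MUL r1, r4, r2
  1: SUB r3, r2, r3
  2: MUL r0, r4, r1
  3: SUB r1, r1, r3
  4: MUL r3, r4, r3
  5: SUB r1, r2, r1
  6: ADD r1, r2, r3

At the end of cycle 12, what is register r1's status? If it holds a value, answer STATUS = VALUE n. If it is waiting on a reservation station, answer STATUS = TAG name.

STATUS = TAG Add3

  c1: issue MUL r1<-Mul1  regs: r0:6,r1:Mul1,r2:2,r3:4,r4:9
  c2: issue SUB r3<-Add1  regs: r0:6,r1:Mul1,r2:2,r3:Add1,r4:9
  c3: issue MUL r0<-Mul2  regs: r0:Mul2,r1:Mul1,r2:2,r3:Add1,r4:9
  c4: issue SUB r1<-Add2  regs: r0:Mul2,r1:Add2,r2:2,r3:Add1,r4:9
  c5: CDB Add1=-2; stall  regs: r0:Mul2,r1:Add2,r2:2,r3:-2,r4:9
  c6: CDB Mul1=18; issue MUL r3<-Mul1  regs: r0:Mul2,r1:Add2,r2:2,r3:Mul1,r4:9
  c7: issue SUB r1<-Add1  regs: r0:Mul2,r1:Add1,r2:2,r3:Mul1,r4:9
  c8: issue ADD r1<-Add3  regs: r0:Mul2,r1:Add3,r2:2,r3:Mul1,r4:9
  c9: CDB Add2=20  regs: r0:Mul2,r1:Add3,r2:2,r3:Mul1,r4:9
  c10: CDB Mul1=-18  regs: r0:Mul2,r1:Add3,r2:2,r3:-18,r4:9
  c11: CDB Mul2=162  regs: r0:162,r1:Add3,r2:2,r3:-18,r4:9
  c12: CDB Add1=-18  regs: r0:162,r1:Add3,r2:2,r3:-18,r4:9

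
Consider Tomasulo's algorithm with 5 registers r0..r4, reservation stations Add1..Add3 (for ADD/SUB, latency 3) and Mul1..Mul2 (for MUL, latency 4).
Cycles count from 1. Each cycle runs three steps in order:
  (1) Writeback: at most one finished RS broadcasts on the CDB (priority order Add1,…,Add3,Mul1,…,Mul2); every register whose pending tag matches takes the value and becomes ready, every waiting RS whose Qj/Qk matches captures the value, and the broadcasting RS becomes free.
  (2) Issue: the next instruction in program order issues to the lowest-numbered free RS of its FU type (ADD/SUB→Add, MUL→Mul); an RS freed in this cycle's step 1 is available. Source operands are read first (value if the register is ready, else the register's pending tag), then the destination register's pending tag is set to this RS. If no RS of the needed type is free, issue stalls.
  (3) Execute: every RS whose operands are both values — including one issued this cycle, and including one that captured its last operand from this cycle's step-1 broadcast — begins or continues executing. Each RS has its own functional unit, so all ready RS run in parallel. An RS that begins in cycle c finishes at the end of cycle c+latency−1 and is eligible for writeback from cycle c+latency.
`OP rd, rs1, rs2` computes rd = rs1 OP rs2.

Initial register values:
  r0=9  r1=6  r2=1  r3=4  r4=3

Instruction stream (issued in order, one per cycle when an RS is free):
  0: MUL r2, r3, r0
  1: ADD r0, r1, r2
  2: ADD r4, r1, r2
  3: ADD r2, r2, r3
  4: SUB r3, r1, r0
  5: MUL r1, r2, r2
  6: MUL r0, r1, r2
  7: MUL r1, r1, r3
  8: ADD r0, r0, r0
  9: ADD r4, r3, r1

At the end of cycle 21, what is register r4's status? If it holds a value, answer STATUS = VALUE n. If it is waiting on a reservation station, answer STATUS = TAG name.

c1: issue MUL r2<-Mul1 | r0:9,r1:6,r2:Mul1,r3:4,r4:3
c2: issue ADD r0<-Add1 | r0:Add1,r1:6,r2:Mul1,r3:4,r4:3
c3: issue ADD r4<-Add2 | r0:Add1,r1:6,r2:Mul1,r3:4,r4:Add2
c4: issue ADD r2<-Add3 | r0:Add1,r1:6,r2:Add3,r3:4,r4:Add2
c5: CDB Mul1=36; stall | r0:Add1,r1:6,r2:Add3,r3:4,r4:Add2
c6: stall | r0:Add1,r1:6,r2:Add3,r3:4,r4:Add2
c7: stall | r0:Add1,r1:6,r2:Add3,r3:4,r4:Add2
c8: CDB Add1=42; issue SUB r3<-Add1 | r0:42,r1:6,r2:Add3,r3:Add1,r4:Add2
c9: CDB Add2=42; issue MUL r1<-Mul1 | r0:42,r1:Mul1,r2:Add3,r3:Add1,r4:42
c10: CDB Add3=40; issue MUL r0<-Mul2 | r0:Mul2,r1:Mul1,r2:40,r3:Add1,r4:42
c11: CDB Add1=-36; stall | r0:Mul2,r1:Mul1,r2:40,r3:-36,r4:42
c12: stall | r0:Mul2,r1:Mul1,r2:40,r3:-36,r4:42
c13: stall | r0:Mul2,r1:Mul1,r2:40,r3:-36,r4:42
c14: CDB Mul1=1600; issue MUL r1<-Mul1 | r0:Mul2,r1:Mul1,r2:40,r3:-36,r4:42
c15: issue ADD r0<-Add1 | r0:Add1,r1:Mul1,r2:40,r3:-36,r4:42
c16: issue ADD r4<-Add2 | r0:Add1,r1:Mul1,r2:40,r3:-36,r4:Add2
c17: - | r0:Add1,r1:Mul1,r2:40,r3:-36,r4:Add2
c18: CDB Mul1=-57600 | r0:Add1,r1:-57600,r2:40,r3:-36,r4:Add2
c19: CDB Mul2=64000 | r0:Add1,r1:-57600,r2:40,r3:-36,r4:Add2
c20: - | r0:Add1,r1:-57600,r2:40,r3:-36,r4:Add2
c21: CDB Add2=-57636 | r0:Add1,r1:-57600,r2:40,r3:-36,r4:-57636

STATUS = VALUE -57636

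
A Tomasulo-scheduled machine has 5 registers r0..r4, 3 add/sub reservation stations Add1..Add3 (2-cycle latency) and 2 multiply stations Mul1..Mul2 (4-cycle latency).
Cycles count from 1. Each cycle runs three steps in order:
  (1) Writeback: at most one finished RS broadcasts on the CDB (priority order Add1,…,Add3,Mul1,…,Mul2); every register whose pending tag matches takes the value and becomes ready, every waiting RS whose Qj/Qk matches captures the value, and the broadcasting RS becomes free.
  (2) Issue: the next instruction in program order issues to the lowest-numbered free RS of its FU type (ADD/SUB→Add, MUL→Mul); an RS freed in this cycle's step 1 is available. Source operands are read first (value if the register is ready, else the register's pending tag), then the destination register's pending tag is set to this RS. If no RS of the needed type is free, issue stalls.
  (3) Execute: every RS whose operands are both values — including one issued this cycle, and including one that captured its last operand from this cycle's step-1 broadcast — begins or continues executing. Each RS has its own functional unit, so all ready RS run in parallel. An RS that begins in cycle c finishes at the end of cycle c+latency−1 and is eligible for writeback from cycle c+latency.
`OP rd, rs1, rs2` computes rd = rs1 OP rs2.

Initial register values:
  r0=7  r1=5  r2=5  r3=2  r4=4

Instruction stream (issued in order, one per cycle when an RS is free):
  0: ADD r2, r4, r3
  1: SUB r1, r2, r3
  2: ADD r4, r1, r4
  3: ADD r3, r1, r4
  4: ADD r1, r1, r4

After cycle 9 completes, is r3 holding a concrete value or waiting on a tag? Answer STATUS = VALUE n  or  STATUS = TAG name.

STATUS = TAG Add3

  c1: issue ADD r2<-Add1  regs: r0:7,r1:5,r2:Add1,r3:2,r4:4
  c2: issue SUB r1<-Add2  regs: r0:7,r1:Add2,r2:Add1,r3:2,r4:4
  c3: CDB Add1=6; issue ADD r4<-Add1  regs: r0:7,r1:Add2,r2:6,r3:2,r4:Add1
  c4: issue ADD r3<-Add3  regs: r0:7,r1:Add2,r2:6,r3:Add3,r4:Add1
  c5: CDB Add2=4; issue ADD r1<-Add2  regs: r0:7,r1:Add2,r2:6,r3:Add3,r4:Add1
  c6: -  regs: r0:7,r1:Add2,r2:6,r3:Add3,r4:Add1
  c7: CDB Add1=8  regs: r0:7,r1:Add2,r2:6,r3:Add3,r4:8
  c8: -  regs: r0:7,r1:Add2,r2:6,r3:Add3,r4:8
  c9: CDB Add2=12  regs: r0:7,r1:12,r2:6,r3:Add3,r4:8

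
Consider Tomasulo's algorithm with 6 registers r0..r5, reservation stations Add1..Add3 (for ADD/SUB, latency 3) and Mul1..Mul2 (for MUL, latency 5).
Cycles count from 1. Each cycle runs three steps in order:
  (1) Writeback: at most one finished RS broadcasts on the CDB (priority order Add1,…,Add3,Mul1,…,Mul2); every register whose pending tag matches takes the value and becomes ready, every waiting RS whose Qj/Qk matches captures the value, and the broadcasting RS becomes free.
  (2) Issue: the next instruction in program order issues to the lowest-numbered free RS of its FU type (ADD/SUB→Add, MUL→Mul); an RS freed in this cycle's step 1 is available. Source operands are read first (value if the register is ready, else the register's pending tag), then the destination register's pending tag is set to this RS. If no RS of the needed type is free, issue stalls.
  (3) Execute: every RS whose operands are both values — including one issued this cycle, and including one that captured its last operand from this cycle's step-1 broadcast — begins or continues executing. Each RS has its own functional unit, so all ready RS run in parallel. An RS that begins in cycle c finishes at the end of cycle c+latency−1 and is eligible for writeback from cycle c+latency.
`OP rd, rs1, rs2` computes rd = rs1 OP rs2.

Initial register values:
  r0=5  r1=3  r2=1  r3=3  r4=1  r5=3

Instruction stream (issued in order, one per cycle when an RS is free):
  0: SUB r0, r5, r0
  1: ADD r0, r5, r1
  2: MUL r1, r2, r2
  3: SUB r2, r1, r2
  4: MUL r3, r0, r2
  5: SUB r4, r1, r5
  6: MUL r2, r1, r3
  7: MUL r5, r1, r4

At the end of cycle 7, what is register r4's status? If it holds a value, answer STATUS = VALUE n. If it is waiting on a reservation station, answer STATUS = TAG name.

STATUS = TAG Add2

c1: issue SUB r0<-Add1 | r0:Add1,r1:3,r2:1,r3:3,r4:1,r5:3
c2: issue ADD r0<-Add2 | r0:Add2,r1:3,r2:1,r3:3,r4:1,r5:3
c3: issue MUL r1<-Mul1 | r0:Add2,r1:Mul1,r2:1,r3:3,r4:1,r5:3
c4: CDB Add1=-2; issue SUB r2<-Add1 | r0:Add2,r1:Mul1,r2:Add1,r3:3,r4:1,r5:3
c5: CDB Add2=6; issue MUL r3<-Mul2 | r0:6,r1:Mul1,r2:Add1,r3:Mul2,r4:1,r5:3
c6: issue SUB r4<-Add2 | r0:6,r1:Mul1,r2:Add1,r3:Mul2,r4:Add2,r5:3
c7: stall | r0:6,r1:Mul1,r2:Add1,r3:Mul2,r4:Add2,r5:3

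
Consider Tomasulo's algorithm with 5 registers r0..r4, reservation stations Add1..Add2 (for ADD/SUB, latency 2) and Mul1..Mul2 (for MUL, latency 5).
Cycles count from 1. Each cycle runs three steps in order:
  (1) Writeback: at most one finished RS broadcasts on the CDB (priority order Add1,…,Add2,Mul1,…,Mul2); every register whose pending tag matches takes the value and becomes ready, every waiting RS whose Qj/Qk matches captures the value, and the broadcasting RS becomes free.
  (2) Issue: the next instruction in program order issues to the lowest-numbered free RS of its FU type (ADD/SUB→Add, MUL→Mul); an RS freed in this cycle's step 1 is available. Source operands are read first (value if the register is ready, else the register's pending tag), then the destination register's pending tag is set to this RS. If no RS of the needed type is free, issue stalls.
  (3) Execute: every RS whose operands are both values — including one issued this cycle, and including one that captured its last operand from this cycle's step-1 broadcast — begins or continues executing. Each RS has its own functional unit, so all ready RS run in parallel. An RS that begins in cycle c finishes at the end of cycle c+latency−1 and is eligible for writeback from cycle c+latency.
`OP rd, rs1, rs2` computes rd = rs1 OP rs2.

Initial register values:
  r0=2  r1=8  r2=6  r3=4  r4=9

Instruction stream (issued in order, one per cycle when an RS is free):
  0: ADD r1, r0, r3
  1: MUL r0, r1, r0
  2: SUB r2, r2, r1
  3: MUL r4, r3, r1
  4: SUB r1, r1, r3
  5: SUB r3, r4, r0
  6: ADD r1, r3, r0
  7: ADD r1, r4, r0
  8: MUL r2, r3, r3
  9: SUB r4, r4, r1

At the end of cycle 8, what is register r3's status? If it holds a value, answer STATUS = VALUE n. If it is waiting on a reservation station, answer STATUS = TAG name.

STATUS = TAG Add2

c1: issue ADD r1<-Add1 | r0:2,r1:Add1,r2:6,r3:4,r4:9
c2: issue MUL r0<-Mul1 | r0:Mul1,r1:Add1,r2:6,r3:4,r4:9
c3: CDB Add1=6; issue SUB r2<-Add1 | r0:Mul1,r1:6,r2:Add1,r3:4,r4:9
c4: issue MUL r4<-Mul2 | r0:Mul1,r1:6,r2:Add1,r3:4,r4:Mul2
c5: CDB Add1=0; issue SUB r1<-Add1 | r0:Mul1,r1:Add1,r2:0,r3:4,r4:Mul2
c6: issue SUB r3<-Add2 | r0:Mul1,r1:Add1,r2:0,r3:Add2,r4:Mul2
c7: CDB Add1=2; issue ADD r1<-Add1 | r0:Mul1,r1:Add1,r2:0,r3:Add2,r4:Mul2
c8: CDB Mul1=12; stall | r0:12,r1:Add1,r2:0,r3:Add2,r4:Mul2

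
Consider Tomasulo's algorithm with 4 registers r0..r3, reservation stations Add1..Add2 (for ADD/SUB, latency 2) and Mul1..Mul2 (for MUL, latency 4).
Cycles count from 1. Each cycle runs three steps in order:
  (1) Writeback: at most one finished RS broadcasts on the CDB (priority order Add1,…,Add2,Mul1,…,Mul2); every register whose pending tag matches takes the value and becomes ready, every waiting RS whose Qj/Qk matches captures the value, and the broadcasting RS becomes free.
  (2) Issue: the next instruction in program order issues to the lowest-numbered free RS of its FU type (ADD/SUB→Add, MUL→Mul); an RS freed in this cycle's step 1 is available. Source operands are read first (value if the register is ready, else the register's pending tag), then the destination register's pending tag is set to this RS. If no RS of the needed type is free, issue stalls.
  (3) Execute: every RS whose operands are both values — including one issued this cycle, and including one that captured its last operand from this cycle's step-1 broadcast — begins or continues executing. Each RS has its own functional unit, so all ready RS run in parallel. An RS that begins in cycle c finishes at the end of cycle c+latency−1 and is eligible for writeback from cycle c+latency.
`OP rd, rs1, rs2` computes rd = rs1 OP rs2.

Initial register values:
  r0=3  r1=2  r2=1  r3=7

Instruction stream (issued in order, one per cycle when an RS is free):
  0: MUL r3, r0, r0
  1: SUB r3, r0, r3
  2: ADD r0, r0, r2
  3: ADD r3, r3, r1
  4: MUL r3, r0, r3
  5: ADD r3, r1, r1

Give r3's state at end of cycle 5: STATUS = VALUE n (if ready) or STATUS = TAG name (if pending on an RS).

cycle 1: issue MUL r3<-Mul1 // r0:3,r1:2,r2:1,r3:Mul1
cycle 2: issue SUB r3<-Add1 // r0:3,r1:2,r2:1,r3:Add1
cycle 3: issue ADD r0<-Add2 // r0:Add2,r1:2,r2:1,r3:Add1
cycle 4: stall // r0:Add2,r1:2,r2:1,r3:Add1
cycle 5: CDB Add2=4; issue ADD r3<-Add2 // r0:4,r1:2,r2:1,r3:Add2

STATUS = TAG Add2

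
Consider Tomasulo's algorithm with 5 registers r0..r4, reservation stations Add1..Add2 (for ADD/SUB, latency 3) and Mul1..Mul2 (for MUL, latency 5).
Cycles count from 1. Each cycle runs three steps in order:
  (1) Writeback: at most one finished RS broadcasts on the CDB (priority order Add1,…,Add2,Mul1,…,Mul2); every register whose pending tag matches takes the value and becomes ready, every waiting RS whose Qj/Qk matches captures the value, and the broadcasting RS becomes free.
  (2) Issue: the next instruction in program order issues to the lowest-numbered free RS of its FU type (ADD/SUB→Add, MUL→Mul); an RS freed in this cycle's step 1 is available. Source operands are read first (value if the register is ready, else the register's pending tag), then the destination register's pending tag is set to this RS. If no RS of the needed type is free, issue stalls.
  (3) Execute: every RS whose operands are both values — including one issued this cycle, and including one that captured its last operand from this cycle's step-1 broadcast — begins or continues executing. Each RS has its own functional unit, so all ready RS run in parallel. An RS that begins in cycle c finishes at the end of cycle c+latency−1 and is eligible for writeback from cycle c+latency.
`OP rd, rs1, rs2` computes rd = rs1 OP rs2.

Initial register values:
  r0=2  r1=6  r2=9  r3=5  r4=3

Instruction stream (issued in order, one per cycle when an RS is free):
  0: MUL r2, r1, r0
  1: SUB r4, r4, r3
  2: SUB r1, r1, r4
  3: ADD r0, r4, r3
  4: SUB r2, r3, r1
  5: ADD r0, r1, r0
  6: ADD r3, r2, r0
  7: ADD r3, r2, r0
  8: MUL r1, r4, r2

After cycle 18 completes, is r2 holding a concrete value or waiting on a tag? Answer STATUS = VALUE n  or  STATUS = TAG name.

STATUS = VALUE -3

  c1: issue MUL r2<-Mul1  regs: r0:2,r1:6,r2:Mul1,r3:5,r4:3
  c2: issue SUB r4<-Add1  regs: r0:2,r1:6,r2:Mul1,r3:5,r4:Add1
  c3: issue SUB r1<-Add2  regs: r0:2,r1:Add2,r2:Mul1,r3:5,r4:Add1
  c4: stall  regs: r0:2,r1:Add2,r2:Mul1,r3:5,r4:Add1
  c5: CDB Add1=-2; issue ADD r0<-Add1  regs: r0:Add1,r1:Add2,r2:Mul1,r3:5,r4:-2
  c6: CDB Mul1=12; stall  regs: r0:Add1,r1:Add2,r2:12,r3:5,r4:-2
  c7: stall  regs: r0:Add1,r1:Add2,r2:12,r3:5,r4:-2
  c8: CDB Add1=3; issue SUB r2<-Add1  regs: r0:3,r1:Add2,r2:Add1,r3:5,r4:-2
  c9: CDB Add2=8; issue ADD r0<-Add2  regs: r0:Add2,r1:8,r2:Add1,r3:5,r4:-2
  c10: stall  regs: r0:Add2,r1:8,r2:Add1,r3:5,r4:-2
  c11: stall  regs: r0:Add2,r1:8,r2:Add1,r3:5,r4:-2
  c12: CDB Add1=-3; issue ADD r3<-Add1  regs: r0:Add2,r1:8,r2:-3,r3:Add1,r4:-2
  c13: CDB Add2=11; issue ADD r3<-Add2  regs: r0:11,r1:8,r2:-3,r3:Add2,r4:-2
  c14: issue MUL r1<-Mul1  regs: r0:11,r1:Mul1,r2:-3,r3:Add2,r4:-2
  c15: -  regs: r0:11,r1:Mul1,r2:-3,r3:Add2,r4:-2
  c16: CDB Add1=8  regs: r0:11,r1:Mul1,r2:-3,r3:Add2,r4:-2
  c17: CDB Add2=8  regs: r0:11,r1:Mul1,r2:-3,r3:8,r4:-2
  c18: -  regs: r0:11,r1:Mul1,r2:-3,r3:8,r4:-2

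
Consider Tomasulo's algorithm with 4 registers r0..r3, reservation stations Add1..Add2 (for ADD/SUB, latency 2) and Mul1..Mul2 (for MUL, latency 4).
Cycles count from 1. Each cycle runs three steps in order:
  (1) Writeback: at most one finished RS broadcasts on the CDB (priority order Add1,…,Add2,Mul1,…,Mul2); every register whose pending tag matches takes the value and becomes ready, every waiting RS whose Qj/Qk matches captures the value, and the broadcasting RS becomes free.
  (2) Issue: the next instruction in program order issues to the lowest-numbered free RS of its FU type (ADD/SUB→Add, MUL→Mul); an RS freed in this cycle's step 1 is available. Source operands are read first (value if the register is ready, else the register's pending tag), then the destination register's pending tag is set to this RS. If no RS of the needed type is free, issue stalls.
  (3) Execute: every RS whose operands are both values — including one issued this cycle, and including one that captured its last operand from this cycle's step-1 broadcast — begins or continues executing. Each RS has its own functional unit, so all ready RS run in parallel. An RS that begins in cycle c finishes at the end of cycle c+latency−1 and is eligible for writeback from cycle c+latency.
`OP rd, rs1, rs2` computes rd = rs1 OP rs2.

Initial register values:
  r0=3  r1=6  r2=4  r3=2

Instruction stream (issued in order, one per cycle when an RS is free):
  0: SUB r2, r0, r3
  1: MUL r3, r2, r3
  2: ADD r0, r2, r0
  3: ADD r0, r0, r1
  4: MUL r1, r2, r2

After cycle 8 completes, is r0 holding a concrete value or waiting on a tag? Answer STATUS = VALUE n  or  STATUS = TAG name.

STATUS = VALUE 10

cycle 1: issue SUB r2<-Add1 // r0:3,r1:6,r2:Add1,r3:2
cycle 2: issue MUL r3<-Mul1 // r0:3,r1:6,r2:Add1,r3:Mul1
cycle 3: CDB Add1=1; issue ADD r0<-Add1 // r0:Add1,r1:6,r2:1,r3:Mul1
cycle 4: issue ADD r0<-Add2 // r0:Add2,r1:6,r2:1,r3:Mul1
cycle 5: CDB Add1=4; issue MUL r1<-Mul2 // r0:Add2,r1:Mul2,r2:1,r3:Mul1
cycle 6: - // r0:Add2,r1:Mul2,r2:1,r3:Mul1
cycle 7: CDB Add2=10 // r0:10,r1:Mul2,r2:1,r3:Mul1
cycle 8: CDB Mul1=2 // r0:10,r1:Mul2,r2:1,r3:2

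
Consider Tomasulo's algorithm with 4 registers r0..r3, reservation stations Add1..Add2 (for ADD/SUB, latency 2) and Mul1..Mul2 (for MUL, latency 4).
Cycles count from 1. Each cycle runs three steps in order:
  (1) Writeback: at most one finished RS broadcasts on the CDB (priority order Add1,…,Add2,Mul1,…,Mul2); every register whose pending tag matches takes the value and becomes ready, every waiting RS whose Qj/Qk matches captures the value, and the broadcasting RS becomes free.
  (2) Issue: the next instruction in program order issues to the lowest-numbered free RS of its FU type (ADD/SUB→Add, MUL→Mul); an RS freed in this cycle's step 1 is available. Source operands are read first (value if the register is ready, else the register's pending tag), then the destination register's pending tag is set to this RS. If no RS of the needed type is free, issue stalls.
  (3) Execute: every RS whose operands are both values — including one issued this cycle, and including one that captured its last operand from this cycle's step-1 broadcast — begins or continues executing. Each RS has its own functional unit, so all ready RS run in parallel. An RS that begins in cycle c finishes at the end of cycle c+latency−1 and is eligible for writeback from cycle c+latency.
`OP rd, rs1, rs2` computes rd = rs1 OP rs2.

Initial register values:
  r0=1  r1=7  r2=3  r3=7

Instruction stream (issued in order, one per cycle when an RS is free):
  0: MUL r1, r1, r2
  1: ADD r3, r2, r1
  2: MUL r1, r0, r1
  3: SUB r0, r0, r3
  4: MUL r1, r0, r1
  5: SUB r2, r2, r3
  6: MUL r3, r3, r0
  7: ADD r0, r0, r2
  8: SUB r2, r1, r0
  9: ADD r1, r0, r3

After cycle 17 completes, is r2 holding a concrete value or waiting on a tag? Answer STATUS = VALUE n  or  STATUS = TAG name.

STATUS = VALUE -439

cycle 1: issue MUL r1<-Mul1 // r0:1,r1:Mul1,r2:3,r3:7
cycle 2: issue ADD r3<-Add1 // r0:1,r1:Mul1,r2:3,r3:Add1
cycle 3: issue MUL r1<-Mul2 // r0:1,r1:Mul2,r2:3,r3:Add1
cycle 4: issue SUB r0<-Add2 // r0:Add2,r1:Mul2,r2:3,r3:Add1
cycle 5: CDB Mul1=21; issue MUL r1<-Mul1 // r0:Add2,r1:Mul1,r2:3,r3:Add1
cycle 6: stall // r0:Add2,r1:Mul1,r2:3,r3:Add1
cycle 7: CDB Add1=24; issue SUB r2<-Add1 // r0:Add2,r1:Mul1,r2:Add1,r3:24
cycle 8: stall // r0:Add2,r1:Mul1,r2:Add1,r3:24
cycle 9: CDB Add1=-21; stall // r0:Add2,r1:Mul1,r2:-21,r3:24
cycle 10: CDB Add2=-23; stall // r0:-23,r1:Mul1,r2:-21,r3:24
cycle 11: CDB Mul2=21; issue MUL r3<-Mul2 // r0:-23,r1:Mul1,r2:-21,r3:Mul2
cycle 12: issue ADD r0<-Add1 // r0:Add1,r1:Mul1,r2:-21,r3:Mul2
cycle 13: issue SUB r2<-Add2 // r0:Add1,r1:Mul1,r2:Add2,r3:Mul2
cycle 14: CDB Add1=-44; issue ADD r1<-Add1 // r0:-44,r1:Add1,r2:Add2,r3:Mul2
cycle 15: CDB Mul1=-483 // r0:-44,r1:Add1,r2:Add2,r3:Mul2
cycle 16: CDB Mul2=-552 // r0:-44,r1:Add1,r2:Add2,r3:-552
cycle 17: CDB Add2=-439 // r0:-44,r1:Add1,r2:-439,r3:-552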